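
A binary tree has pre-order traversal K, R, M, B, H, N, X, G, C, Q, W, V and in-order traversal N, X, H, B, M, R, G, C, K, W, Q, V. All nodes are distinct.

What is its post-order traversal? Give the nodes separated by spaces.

X N H B M C G R W V Q K

The first element of pre-order is the root; it splits in-order into left and right subtrees.
Root K: left subtree has 8 nodes {N, X, H, B, M, R, G, C}, right has 3 {W, Q, V}.
  Root R: left subtree has 5 nodes {N, X, H, B, M}, right has 2 {G, C}.
    Root M: left subtree has 4 nodes {N, X, H, B}, right has 0 { }.
      Root B: left subtree has 3 nodes {N, X, H}, right has 0 { }.
        Root H: left subtree has 2 nodes {N, X}, right has 0 { }.
          Root N: left subtree has 0 nodes { }, right has 1 {X}.
    Root G: left subtree has 0 nodes { }, right has 1 {C}.
  Root Q: left subtree has 1 node {W}, right has 1 {V}.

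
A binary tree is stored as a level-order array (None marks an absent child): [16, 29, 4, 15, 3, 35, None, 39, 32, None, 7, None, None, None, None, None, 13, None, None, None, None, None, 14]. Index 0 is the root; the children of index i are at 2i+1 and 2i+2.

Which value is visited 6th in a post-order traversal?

Post-order visits the left subtree, then the right subtree, then the node.
At 16: go left to 29.
  At 29: go left to 15.
    At 15: go left to 39.
      At 39: no left child.
      At 39: go right to 13.
        13 is a leaf — visit 13.
      Visit 39.
    At 15: go right to 32.
      32 is a leaf — visit 32.
    Visit 15.
  At 29: go right to 3.
    At 3: no left child.
    At 3: go right to 7.
      At 7: no left child.
      At 7: go right to 14.
        14 is a leaf — visit 14.
      Visit 7.
    Visit 3.
  Visit 29.
At 16: go right to 4.
  At 4: go left to 35.
    35 is a leaf — visit 35.
  At 4: no right child.
  Visit 4.
Visit 16.
Full post-order sequence: 13, 39, 32, 15, 14, 7, 3, 29, 35, 4, 16.

7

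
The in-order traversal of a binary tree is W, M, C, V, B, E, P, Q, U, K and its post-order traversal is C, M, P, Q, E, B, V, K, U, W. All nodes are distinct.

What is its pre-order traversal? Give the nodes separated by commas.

The last element of post-order is the root; it splits in-order into left and right subtrees.
Root W: left subtree has 0 nodes { }, right has 9 {M, C, V, B, E, P, Q, U, K}.
  Root U: left subtree has 7 nodes {M, C, V, B, E, P, Q}, right has 1 {K}.
    Root V: left subtree has 2 nodes {M, C}, right has 4 {B, E, P, Q}.
      Root M: left subtree has 0 nodes { }, right has 1 {C}.
      Root B: left subtree has 0 nodes { }, right has 3 {E, P, Q}.
        Root E: left subtree has 0 nodes { }, right has 2 {P, Q}.
          Root Q: left subtree has 1 node {P}, right has 0 { }.

W, U, V, M, C, B, E, Q, P, K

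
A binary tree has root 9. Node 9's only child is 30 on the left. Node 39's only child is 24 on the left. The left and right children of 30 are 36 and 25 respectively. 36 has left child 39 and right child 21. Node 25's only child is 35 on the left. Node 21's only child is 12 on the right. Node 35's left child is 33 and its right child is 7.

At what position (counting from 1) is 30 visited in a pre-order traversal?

2

Pre-order visits the node, then its left subtree, then its right subtree.
Visit 9.
At 9: go left to 30.
  Visit 30.
  At 30: go left to 36.
    Visit 36.
    At 36: go left to 39.
      Visit 39.
      At 39: go left to 24.
        24 is a leaf — visit 24.
      At 39: no right child.
    At 36: go right to 21.
      Visit 21.
      At 21: no left child.
      At 21: go right to 12.
        12 is a leaf — visit 12.
  At 30: go right to 25.
    Visit 25.
    At 25: go left to 35.
      Visit 35.
      At 35: go left to 33.
        33 is a leaf — visit 33.
      At 35: go right to 7.
        7 is a leaf — visit 7.
    At 25: no right child.
At 9: no right child.
Full pre-order sequence: 9, 30, 36, 39, 24, 21, 12, 25, 35, 33, 7.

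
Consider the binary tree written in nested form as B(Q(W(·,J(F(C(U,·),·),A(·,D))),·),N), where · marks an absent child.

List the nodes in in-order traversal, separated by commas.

In-order visits the left subtree, then the node, then the right subtree.
At B: go left to Q.
  At Q: go left to W.
    At W: no left child.
    Visit W.
    At W: go right to J.
      At J: go left to F.
        At F: go left to C.
          At C: go left to U.
            U is a leaf — visit U.
          Visit C.
          At C: no right child.
        Visit F.
        At F: no right child.
      Visit J.
      At J: go right to A.
        At A: no left child.
        Visit A.
        At A: go right to D.
          D is a leaf — visit D.
  Visit Q.
  At Q: no right child.
Visit B.
At B: go right to N.
  N is a leaf — visit N.

W, U, C, F, J, A, D, Q, B, N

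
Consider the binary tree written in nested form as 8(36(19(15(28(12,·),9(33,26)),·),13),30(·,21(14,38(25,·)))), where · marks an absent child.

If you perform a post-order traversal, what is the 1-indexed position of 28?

2

Post-order visits the left subtree, then the right subtree, then the node.
At 8: go left to 36.
  At 36: go left to 19.
    At 19: go left to 15.
      At 15: go left to 28.
        At 28: go left to 12.
          12 is a leaf — visit 12.
        At 28: no right child.
        Visit 28.
      At 15: go right to 9.
        At 9: go left to 33.
          33 is a leaf — visit 33.
        At 9: go right to 26.
          26 is a leaf — visit 26.
        Visit 9.
      Visit 15.
    At 19: no right child.
    Visit 19.
  At 36: go right to 13.
    13 is a leaf — visit 13.
  Visit 36.
At 8: go right to 30.
  At 30: no left child.
  At 30: go right to 21.
    At 21: go left to 14.
      14 is a leaf — visit 14.
    At 21: go right to 38.
      At 38: go left to 25.
        25 is a leaf — visit 25.
      At 38: no right child.
      Visit 38.
    Visit 21.
  Visit 30.
Visit 8.
Full post-order sequence: 12, 28, 33, 26, 9, 15, 19, 13, 36, 14, 25, 38, 21, 30, 8.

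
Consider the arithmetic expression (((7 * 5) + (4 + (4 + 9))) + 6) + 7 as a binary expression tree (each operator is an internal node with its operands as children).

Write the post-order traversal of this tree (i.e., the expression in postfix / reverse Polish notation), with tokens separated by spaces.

Post-order on an expression tree gives postfix notation: for each operator, emit left operand, right operand, then the operator.

7 5 * 4 4 9 + + + 6 + 7 +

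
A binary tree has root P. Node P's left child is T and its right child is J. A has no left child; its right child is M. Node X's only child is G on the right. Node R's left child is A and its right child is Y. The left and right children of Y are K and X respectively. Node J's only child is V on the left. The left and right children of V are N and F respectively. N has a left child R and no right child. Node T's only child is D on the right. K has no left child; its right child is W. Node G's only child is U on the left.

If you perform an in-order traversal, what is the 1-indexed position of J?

In-order visits the left subtree, then the node, then the right subtree.
At P: go left to T.
  At T: no left child.
  Visit T.
  At T: go right to D.
    D is a leaf — visit D.
Visit P.
At P: go right to J.
  At J: go left to V.
    At V: go left to N.
      At N: go left to R.
        At R: go left to A.
          At A: no left child.
          Visit A.
          At A: go right to M.
            M is a leaf — visit M.
        Visit R.
        At R: go right to Y.
          At Y: go left to K.
            At K: no left child.
            Visit K.
            At K: go right to W.
              W is a leaf — visit W.
          Visit Y.
          At Y: go right to X.
            At X: no left child.
            Visit X.
            At X: go right to G.
              At G: go left to U.
                U is a leaf — visit U.
              Visit G.
              At G: no right child.
      Visit N.
      At N: no right child.
    Visit V.
    At V: go right to F.
      F is a leaf — visit F.
  Visit J.
  At J: no right child.
Full in-order sequence: T, D, P, A, M, R, K, W, Y, X, U, G, N, V, F, J.

16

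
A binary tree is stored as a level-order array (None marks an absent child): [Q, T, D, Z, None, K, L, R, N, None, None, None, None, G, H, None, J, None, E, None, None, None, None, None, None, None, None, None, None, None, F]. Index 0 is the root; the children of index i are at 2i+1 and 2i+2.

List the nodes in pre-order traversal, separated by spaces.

Q T Z R J N E D K L G H F

Pre-order visits the node, then its left subtree, then its right subtree.
Visit Q.
At Q: go left to T.
  Visit T.
  At T: go left to Z.
    Visit Z.
    At Z: go left to R.
      Visit R.
      At R: no left child.
      At R: go right to J.
        J is a leaf — visit J.
    At Z: go right to N.
      Visit N.
      At N: no left child.
      At N: go right to E.
        E is a leaf — visit E.
  At T: no right child.
At Q: go right to D.
  Visit D.
  At D: go left to K.
    K is a leaf — visit K.
  At D: go right to L.
    Visit L.
    At L: go left to G.
      G is a leaf — visit G.
    At L: go right to H.
      Visit H.
      At H: no left child.
      At H: go right to F.
        F is a leaf — visit F.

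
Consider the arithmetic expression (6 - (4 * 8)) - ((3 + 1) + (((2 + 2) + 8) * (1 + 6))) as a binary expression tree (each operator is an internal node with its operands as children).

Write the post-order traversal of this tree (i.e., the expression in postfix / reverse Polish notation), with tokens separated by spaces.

6 4 8 * - 3 1 + 2 2 + 8 + 1 6 + * + -

Post-order on an expression tree gives postfix notation: for each operator, emit left operand, right operand, then the operator.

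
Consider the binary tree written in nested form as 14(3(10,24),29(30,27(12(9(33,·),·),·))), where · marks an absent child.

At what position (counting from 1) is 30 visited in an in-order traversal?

In-order visits the left subtree, then the node, then the right subtree.
At 14: go left to 3.
  At 3: go left to 10.
    10 is a leaf — visit 10.
  Visit 3.
  At 3: go right to 24.
    24 is a leaf — visit 24.
Visit 14.
At 14: go right to 29.
  At 29: go left to 30.
    30 is a leaf — visit 30.
  Visit 29.
  At 29: go right to 27.
    At 27: go left to 12.
      At 12: go left to 9.
        At 9: go left to 33.
          33 is a leaf — visit 33.
        Visit 9.
        At 9: no right child.
      Visit 12.
      At 12: no right child.
    Visit 27.
    At 27: no right child.
Full in-order sequence: 10, 3, 24, 14, 30, 29, 33, 9, 12, 27.

5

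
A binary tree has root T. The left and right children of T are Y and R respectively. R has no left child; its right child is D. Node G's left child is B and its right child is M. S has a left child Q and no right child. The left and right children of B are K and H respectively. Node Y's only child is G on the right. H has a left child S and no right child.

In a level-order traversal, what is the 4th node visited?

G

Level-order visits nodes level by level from the root, left to right within each level.
Level 0: T
Level 1: Y, R
Level 2: G, D
Level 3: B, M
Level 4: K, H
Level 5: S
Level 6: Q
Full level-order sequence: T, Y, R, G, D, B, M, K, H, S, Q.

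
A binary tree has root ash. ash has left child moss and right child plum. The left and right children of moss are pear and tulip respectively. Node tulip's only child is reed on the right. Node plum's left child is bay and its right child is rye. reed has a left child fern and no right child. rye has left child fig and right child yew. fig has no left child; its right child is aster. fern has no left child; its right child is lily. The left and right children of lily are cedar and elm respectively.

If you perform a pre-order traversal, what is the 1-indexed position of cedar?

8

Pre-order visits the node, then its left subtree, then its right subtree.
Visit ash.
At ash: go left to moss.
  Visit moss.
  At moss: go left to pear.
    pear is a leaf — visit pear.
  At moss: go right to tulip.
    Visit tulip.
    At tulip: no left child.
    At tulip: go right to reed.
      Visit reed.
      At reed: go left to fern.
        Visit fern.
        At fern: no left child.
        At fern: go right to lily.
          Visit lily.
          At lily: go left to cedar.
            cedar is a leaf — visit cedar.
          At lily: go right to elm.
            elm is a leaf — visit elm.
      At reed: no right child.
At ash: go right to plum.
  Visit plum.
  At plum: go left to bay.
    bay is a leaf — visit bay.
  At plum: go right to rye.
    Visit rye.
    At rye: go left to fig.
      Visit fig.
      At fig: no left child.
      At fig: go right to aster.
        aster is a leaf — visit aster.
    At rye: go right to yew.
      yew is a leaf — visit yew.
Full pre-order sequence: ash, moss, pear, tulip, reed, fern, lily, cedar, elm, plum, bay, rye, fig, aster, yew.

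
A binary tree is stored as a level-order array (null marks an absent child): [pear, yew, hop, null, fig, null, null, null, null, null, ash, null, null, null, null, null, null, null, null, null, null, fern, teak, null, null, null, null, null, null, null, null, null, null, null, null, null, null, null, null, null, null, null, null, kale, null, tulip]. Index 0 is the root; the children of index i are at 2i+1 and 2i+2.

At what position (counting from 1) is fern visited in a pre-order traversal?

5

Pre-order visits the node, then its left subtree, then its right subtree.
Visit pear.
At pear: go left to yew.
  Visit yew.
  At yew: no left child.
  At yew: go right to fig.
    Visit fig.
    At fig: no left child.
    At fig: go right to ash.
      Visit ash.
      At ash: go left to fern.
        Visit fern.
        At fern: go left to kale.
          kale is a leaf — visit kale.
        At fern: no right child.
      At ash: go right to teak.
        Visit teak.
        At teak: go left to tulip.
          tulip is a leaf — visit tulip.
        At teak: no right child.
At pear: go right to hop.
  hop is a leaf — visit hop.
Full pre-order sequence: pear, yew, fig, ash, fern, kale, teak, tulip, hop.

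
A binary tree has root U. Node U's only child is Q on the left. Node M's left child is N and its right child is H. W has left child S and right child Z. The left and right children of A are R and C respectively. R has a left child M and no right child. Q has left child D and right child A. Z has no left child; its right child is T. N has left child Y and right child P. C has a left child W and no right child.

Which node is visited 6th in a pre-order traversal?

M

Pre-order visits the node, then its left subtree, then its right subtree.
Visit U.
At U: go left to Q.
  Visit Q.
  At Q: go left to D.
    D is a leaf — visit D.
  At Q: go right to A.
    Visit A.
    At A: go left to R.
      Visit R.
      At R: go left to M.
        Visit M.
        At M: go left to N.
          Visit N.
          At N: go left to Y.
            Y is a leaf — visit Y.
          At N: go right to P.
            P is a leaf — visit P.
        At M: go right to H.
          H is a leaf — visit H.
      At R: no right child.
    At A: go right to C.
      Visit C.
      At C: go left to W.
        Visit W.
        At W: go left to S.
          S is a leaf — visit S.
        At W: go right to Z.
          Visit Z.
          At Z: no left child.
          At Z: go right to T.
            T is a leaf — visit T.
      At C: no right child.
At U: no right child.
Full pre-order sequence: U, Q, D, A, R, M, N, Y, P, H, C, W, S, Z, T.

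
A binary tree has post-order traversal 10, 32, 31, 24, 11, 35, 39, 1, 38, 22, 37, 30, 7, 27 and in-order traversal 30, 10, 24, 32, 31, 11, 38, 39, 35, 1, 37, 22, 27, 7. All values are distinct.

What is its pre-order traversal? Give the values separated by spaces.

27 30 37 38 11 24 10 31 32 1 39 35 22 7

The last element of post-order is the root; it splits in-order into left and right subtrees.
Root 27: left subtree has 12 nodes {30, 10, 24, 32, 31, 11, 38, 39, 35, 1, 37, 22}, right has 1 {7}.
  Root 30: left subtree has 0 nodes { }, right has 11 {10, 24, 32, 31, 11, 38, 39, 35, 1, 37, 22}.
    Root 37: left subtree has 9 nodes {10, 24, 32, 31, 11, 38, 39, 35, 1}, right has 1 {22}.
      Root 38: left subtree has 5 nodes {10, 24, 32, 31, 11}, right has 3 {39, 35, 1}.
        Root 11: left subtree has 4 nodes {10, 24, 32, 31}, right has 0 { }.
          Root 24: left subtree has 1 node {10}, right has 2 {32, 31}.
            Root 31: left subtree has 1 node {32}, right has 0 { }.
        Root 1: left subtree has 2 nodes {39, 35}, right has 0 { }.
          Root 39: left subtree has 0 nodes { }, right has 1 {35}.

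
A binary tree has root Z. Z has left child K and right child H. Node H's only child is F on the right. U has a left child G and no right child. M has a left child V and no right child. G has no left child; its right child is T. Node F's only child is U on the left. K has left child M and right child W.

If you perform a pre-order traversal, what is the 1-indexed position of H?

6

Pre-order visits the node, then its left subtree, then its right subtree.
Visit Z.
At Z: go left to K.
  Visit K.
  At K: go left to M.
    Visit M.
    At M: go left to V.
      V is a leaf — visit V.
    At M: no right child.
  At K: go right to W.
    W is a leaf — visit W.
At Z: go right to H.
  Visit H.
  At H: no left child.
  At H: go right to F.
    Visit F.
    At F: go left to U.
      Visit U.
      At U: go left to G.
        Visit G.
        At G: no left child.
        At G: go right to T.
          T is a leaf — visit T.
      At U: no right child.
    At F: no right child.
Full pre-order sequence: Z, K, M, V, W, H, F, U, G, T.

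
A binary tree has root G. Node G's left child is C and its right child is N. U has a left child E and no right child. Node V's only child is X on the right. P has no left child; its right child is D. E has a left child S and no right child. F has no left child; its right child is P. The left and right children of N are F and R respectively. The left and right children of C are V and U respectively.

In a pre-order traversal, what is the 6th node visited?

E

Pre-order visits the node, then its left subtree, then its right subtree.
Visit G.
At G: go left to C.
  Visit C.
  At C: go left to V.
    Visit V.
    At V: no left child.
    At V: go right to X.
      X is a leaf — visit X.
  At C: go right to U.
    Visit U.
    At U: go left to E.
      Visit E.
      At E: go left to S.
        S is a leaf — visit S.
      At E: no right child.
    At U: no right child.
At G: go right to N.
  Visit N.
  At N: go left to F.
    Visit F.
    At F: no left child.
    At F: go right to P.
      Visit P.
      At P: no left child.
      At P: go right to D.
        D is a leaf — visit D.
  At N: go right to R.
    R is a leaf — visit R.
Full pre-order sequence: G, C, V, X, U, E, S, N, F, P, D, R.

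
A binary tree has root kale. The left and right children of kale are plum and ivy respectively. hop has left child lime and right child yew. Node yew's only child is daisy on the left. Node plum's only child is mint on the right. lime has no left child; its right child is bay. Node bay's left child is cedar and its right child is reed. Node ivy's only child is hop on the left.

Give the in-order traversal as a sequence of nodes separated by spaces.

In-order visits the left subtree, then the node, then the right subtree.
At kale: go left to plum.
  At plum: no left child.
  Visit plum.
  At plum: go right to mint.
    mint is a leaf — visit mint.
Visit kale.
At kale: go right to ivy.
  At ivy: go left to hop.
    At hop: go left to lime.
      At lime: no left child.
      Visit lime.
      At lime: go right to bay.
        At bay: go left to cedar.
          cedar is a leaf — visit cedar.
        Visit bay.
        At bay: go right to reed.
          reed is a leaf — visit reed.
    Visit hop.
    At hop: go right to yew.
      At yew: go left to daisy.
        daisy is a leaf — visit daisy.
      Visit yew.
      At yew: no right child.
  Visit ivy.
  At ivy: no right child.

plum mint kale lime cedar bay reed hop daisy yew ivy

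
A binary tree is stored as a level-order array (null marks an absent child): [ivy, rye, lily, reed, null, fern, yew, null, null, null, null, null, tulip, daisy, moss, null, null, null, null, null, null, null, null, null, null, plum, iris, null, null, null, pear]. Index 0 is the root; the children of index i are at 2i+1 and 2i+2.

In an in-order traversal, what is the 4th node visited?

fern

In-order visits the left subtree, then the node, then the right subtree.
At ivy: go left to rye.
  At rye: go left to reed.
    reed is a leaf — visit reed.
  Visit rye.
  At rye: no right child.
Visit ivy.
At ivy: go right to lily.
  At lily: go left to fern.
    At fern: no left child.
    Visit fern.
    At fern: go right to tulip.
      At tulip: go left to plum.
        plum is a leaf — visit plum.
      Visit tulip.
      At tulip: go right to iris.
        iris is a leaf — visit iris.
  Visit lily.
  At lily: go right to yew.
    At yew: go left to daisy.
      daisy is a leaf — visit daisy.
    Visit yew.
    At yew: go right to moss.
      At moss: no left child.
      Visit moss.
      At moss: go right to pear.
        pear is a leaf — visit pear.
Full in-order sequence: reed, rye, ivy, fern, plum, tulip, iris, lily, daisy, yew, moss, pear.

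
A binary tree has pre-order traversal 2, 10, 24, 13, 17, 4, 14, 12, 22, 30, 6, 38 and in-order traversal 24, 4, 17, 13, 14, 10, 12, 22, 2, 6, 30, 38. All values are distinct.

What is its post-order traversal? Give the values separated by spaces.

4 17 14 13 24 22 12 10 6 38 30 2

The first element of pre-order is the root; it splits in-order into left and right subtrees.
Root 2: left subtree has 8 nodes {24, 4, 17, 13, 14, 10, 12, 22}, right has 3 {6, 30, 38}.
  Root 10: left subtree has 5 nodes {24, 4, 17, 13, 14}, right has 2 {12, 22}.
    Root 24: left subtree has 0 nodes { }, right has 4 {4, 17, 13, 14}.
      Root 13: left subtree has 2 nodes {4, 17}, right has 1 {14}.
        Root 17: left subtree has 1 node {4}, right has 0 { }.
    Root 12: left subtree has 0 nodes { }, right has 1 {22}.
  Root 30: left subtree has 1 node {6}, right has 1 {38}.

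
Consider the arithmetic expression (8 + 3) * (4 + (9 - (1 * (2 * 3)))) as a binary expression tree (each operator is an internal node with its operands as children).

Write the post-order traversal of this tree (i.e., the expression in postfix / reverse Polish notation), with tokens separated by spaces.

8 3 + 4 9 1 2 3 * * - + *

Post-order on an expression tree gives postfix notation: for each operator, emit left operand, right operand, then the operator.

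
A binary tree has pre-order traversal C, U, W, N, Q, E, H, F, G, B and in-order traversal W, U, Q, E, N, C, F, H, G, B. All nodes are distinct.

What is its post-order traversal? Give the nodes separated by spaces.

W E Q N U F B G H C

The first element of pre-order is the root; it splits in-order into left and right subtrees.
Root C: left subtree has 5 nodes {W, U, Q, E, N}, right has 4 {F, H, G, B}.
  Root U: left subtree has 1 node {W}, right has 3 {Q, E, N}.
    Root N: left subtree has 2 nodes {Q, E}, right has 0 { }.
      Root Q: left subtree has 0 nodes { }, right has 1 {E}.
  Root H: left subtree has 1 node {F}, right has 2 {G, B}.
    Root G: left subtree has 0 nodes { }, right has 1 {B}.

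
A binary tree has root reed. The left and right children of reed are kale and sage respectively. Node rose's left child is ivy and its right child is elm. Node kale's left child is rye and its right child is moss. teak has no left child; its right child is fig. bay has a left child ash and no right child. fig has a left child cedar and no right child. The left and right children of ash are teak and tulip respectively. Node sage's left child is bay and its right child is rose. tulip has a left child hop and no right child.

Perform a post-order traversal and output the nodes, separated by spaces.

rye moss kale cedar fig teak hop tulip ash bay ivy elm rose sage reed

Post-order visits the left subtree, then the right subtree, then the node.
At reed: go left to kale.
  At kale: go left to rye.
    rye is a leaf — visit rye.
  At kale: go right to moss.
    moss is a leaf — visit moss.
  Visit kale.
At reed: go right to sage.
  At sage: go left to bay.
    At bay: go left to ash.
      At ash: go left to teak.
        At teak: no left child.
        At teak: go right to fig.
          At fig: go left to cedar.
            cedar is a leaf — visit cedar.
          At fig: no right child.
          Visit fig.
        Visit teak.
      At ash: go right to tulip.
        At tulip: go left to hop.
          hop is a leaf — visit hop.
        At tulip: no right child.
        Visit tulip.
      Visit ash.
    At bay: no right child.
    Visit bay.
  At sage: go right to rose.
    At rose: go left to ivy.
      ivy is a leaf — visit ivy.
    At rose: go right to elm.
      elm is a leaf — visit elm.
    Visit rose.
  Visit sage.
Visit reed.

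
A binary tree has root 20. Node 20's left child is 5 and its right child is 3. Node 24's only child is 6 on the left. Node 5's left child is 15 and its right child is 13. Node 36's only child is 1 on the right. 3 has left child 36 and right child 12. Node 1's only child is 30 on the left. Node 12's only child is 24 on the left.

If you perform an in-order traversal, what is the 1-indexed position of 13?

3

In-order visits the left subtree, then the node, then the right subtree.
At 20: go left to 5.
  At 5: go left to 15.
    15 is a leaf — visit 15.
  Visit 5.
  At 5: go right to 13.
    13 is a leaf — visit 13.
Visit 20.
At 20: go right to 3.
  At 3: go left to 36.
    At 36: no left child.
    Visit 36.
    At 36: go right to 1.
      At 1: go left to 30.
        30 is a leaf — visit 30.
      Visit 1.
      At 1: no right child.
  Visit 3.
  At 3: go right to 12.
    At 12: go left to 24.
      At 24: go left to 6.
        6 is a leaf — visit 6.
      Visit 24.
      At 24: no right child.
    Visit 12.
    At 12: no right child.
Full in-order sequence: 15, 5, 13, 20, 36, 30, 1, 3, 6, 24, 12.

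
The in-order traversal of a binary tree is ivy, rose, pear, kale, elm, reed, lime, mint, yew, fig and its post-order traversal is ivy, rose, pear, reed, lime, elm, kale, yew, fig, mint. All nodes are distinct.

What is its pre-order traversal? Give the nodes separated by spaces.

The last element of post-order is the root; it splits in-order into left and right subtrees.
Root mint: left subtree has 7 nodes {ivy, rose, pear, kale, elm, reed, lime}, right has 2 {yew, fig}.
  Root kale: left subtree has 3 nodes {ivy, rose, pear}, right has 3 {elm, reed, lime}.
    Root pear: left subtree has 2 nodes {ivy, rose}, right has 0 { }.
      Root rose: left subtree has 1 node {ivy}, right has 0 { }.
    Root elm: left subtree has 0 nodes { }, right has 2 {reed, lime}.
      Root lime: left subtree has 1 node {reed}, right has 0 { }.
  Root fig: left subtree has 1 node {yew}, right has 0 { }.

mint kale pear rose ivy elm lime reed fig yew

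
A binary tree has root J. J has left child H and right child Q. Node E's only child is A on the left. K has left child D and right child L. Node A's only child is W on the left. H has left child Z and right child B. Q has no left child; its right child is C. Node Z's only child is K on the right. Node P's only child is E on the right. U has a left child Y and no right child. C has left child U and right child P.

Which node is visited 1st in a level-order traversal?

Level-order visits nodes level by level from the root, left to right within each level.
Level 0: J
Level 1: H, Q
Level 2: Z, B, C
Level 3: K, U, P
Level 4: D, L, Y, E
Level 5: A
Level 6: W
Full level-order sequence: J, H, Q, Z, B, C, K, U, P, D, L, Y, E, A, W.

J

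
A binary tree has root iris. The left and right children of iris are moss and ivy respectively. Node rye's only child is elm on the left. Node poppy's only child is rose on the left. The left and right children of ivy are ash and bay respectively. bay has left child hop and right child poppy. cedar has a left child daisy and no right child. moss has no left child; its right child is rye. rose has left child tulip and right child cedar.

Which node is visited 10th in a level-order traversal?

rose

Level-order visits nodes level by level from the root, left to right within each level.
Level 0: iris
Level 1: moss, ivy
Level 2: rye, ash, bay
Level 3: elm, hop, poppy
Level 4: rose
Level 5: tulip, cedar
Level 6: daisy
Full level-order sequence: iris, moss, ivy, rye, ash, bay, elm, hop, poppy, rose, tulip, cedar, daisy.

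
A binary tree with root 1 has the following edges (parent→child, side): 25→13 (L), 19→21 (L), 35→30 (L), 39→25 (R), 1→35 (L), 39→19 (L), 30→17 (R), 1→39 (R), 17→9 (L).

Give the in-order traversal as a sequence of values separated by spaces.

30 9 17 35 1 21 19 39 13 25

In-order visits the left subtree, then the node, then the right subtree.
At 1: go left to 35.
  At 35: go left to 30.
    At 30: no left child.
    Visit 30.
    At 30: go right to 17.
      At 17: go left to 9.
        9 is a leaf — visit 9.
      Visit 17.
      At 17: no right child.
  Visit 35.
  At 35: no right child.
Visit 1.
At 1: go right to 39.
  At 39: go left to 19.
    At 19: go left to 21.
      21 is a leaf — visit 21.
    Visit 19.
    At 19: no right child.
  Visit 39.
  At 39: go right to 25.
    At 25: go left to 13.
      13 is a leaf — visit 13.
    Visit 25.
    At 25: no right child.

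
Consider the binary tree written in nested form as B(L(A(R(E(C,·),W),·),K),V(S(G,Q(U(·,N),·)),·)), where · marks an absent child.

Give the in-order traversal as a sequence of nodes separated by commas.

In-order visits the left subtree, then the node, then the right subtree.
At B: go left to L.
  At L: go left to A.
    At A: go left to R.
      At R: go left to E.
        At E: go left to C.
          C is a leaf — visit C.
        Visit E.
        At E: no right child.
      Visit R.
      At R: go right to W.
        W is a leaf — visit W.
    Visit A.
    At A: no right child.
  Visit L.
  At L: go right to K.
    K is a leaf — visit K.
Visit B.
At B: go right to V.
  At V: go left to S.
    At S: go left to G.
      G is a leaf — visit G.
    Visit S.
    At S: go right to Q.
      At Q: go left to U.
        At U: no left child.
        Visit U.
        At U: go right to N.
          N is a leaf — visit N.
      Visit Q.
      At Q: no right child.
  Visit V.
  At V: no right child.

C, E, R, W, A, L, K, B, G, S, U, N, Q, V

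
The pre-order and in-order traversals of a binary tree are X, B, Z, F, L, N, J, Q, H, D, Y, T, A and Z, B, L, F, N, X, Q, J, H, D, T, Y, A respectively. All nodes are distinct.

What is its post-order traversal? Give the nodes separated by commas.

Z, L, N, F, B, Q, T, A, Y, D, H, J, X

The first element of pre-order is the root; it splits in-order into left and right subtrees.
Root X: left subtree has 5 nodes {Z, B, L, F, N}, right has 7 {Q, J, H, D, T, Y, A}.
  Root B: left subtree has 1 node {Z}, right has 3 {L, F, N}.
    Root F: left subtree has 1 node {L}, right has 1 {N}.
  Root J: left subtree has 1 node {Q}, right has 5 {H, D, T, Y, A}.
    Root H: left subtree has 0 nodes { }, right has 4 {D, T, Y, A}.
      Root D: left subtree has 0 nodes { }, right has 3 {T, Y, A}.
        Root Y: left subtree has 1 node {T}, right has 1 {A}.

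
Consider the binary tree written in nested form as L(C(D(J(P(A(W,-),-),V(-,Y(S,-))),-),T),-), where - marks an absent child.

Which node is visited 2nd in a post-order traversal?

A

Post-order visits the left subtree, then the right subtree, then the node.
At L: go left to C.
  At C: go left to D.
    At D: go left to J.
      At J: go left to P.
        At P: go left to A.
          At A: go left to W.
            W is a leaf — visit W.
          At A: no right child.
          Visit A.
        At P: no right child.
        Visit P.
      At J: go right to V.
        At V: no left child.
        At V: go right to Y.
          At Y: go left to S.
            S is a leaf — visit S.
          At Y: no right child.
          Visit Y.
        Visit V.
      Visit J.
    At D: no right child.
    Visit D.
  At C: go right to T.
    T is a leaf — visit T.
  Visit C.
At L: no right child.
Visit L.
Full post-order sequence: W, A, P, S, Y, V, J, D, T, C, L.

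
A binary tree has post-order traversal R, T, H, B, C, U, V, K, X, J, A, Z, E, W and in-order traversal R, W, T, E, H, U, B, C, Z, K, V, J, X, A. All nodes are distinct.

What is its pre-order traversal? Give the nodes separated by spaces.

W R E T Z U H C B A J K V X

The last element of post-order is the root; it splits in-order into left and right subtrees.
Root W: left subtree has 1 node {R}, right has 12 {T, E, H, U, B, C, Z, K, V, J, X, A}.
  Root E: left subtree has 1 node {T}, right has 10 {H, U, B, C, Z, K, V, J, X, A}.
    Root Z: left subtree has 4 nodes {H, U, B, C}, right has 5 {K, V, J, X, A}.
      Root U: left subtree has 1 node {H}, right has 2 {B, C}.
        Root C: left subtree has 1 node {B}, right has 0 { }.
      Root A: left subtree has 4 nodes {K, V, J, X}, right has 0 { }.
        Root J: left subtree has 2 nodes {K, V}, right has 1 {X}.
          Root K: left subtree has 0 nodes { }, right has 1 {V}.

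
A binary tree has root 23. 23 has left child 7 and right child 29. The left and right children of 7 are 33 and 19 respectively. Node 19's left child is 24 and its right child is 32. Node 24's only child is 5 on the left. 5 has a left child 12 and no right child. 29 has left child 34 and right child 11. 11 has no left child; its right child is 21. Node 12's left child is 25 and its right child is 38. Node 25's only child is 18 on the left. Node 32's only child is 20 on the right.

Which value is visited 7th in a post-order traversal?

Post-order visits the left subtree, then the right subtree, then the node.
At 23: go left to 7.
  At 7: go left to 33.
    33 is a leaf — visit 33.
  At 7: go right to 19.
    At 19: go left to 24.
      At 24: go left to 5.
        At 5: go left to 12.
          At 12: go left to 25.
            At 25: go left to 18.
              18 is a leaf — visit 18.
            At 25: no right child.
            Visit 25.
          At 12: go right to 38.
            38 is a leaf — visit 38.
          Visit 12.
        At 5: no right child.
        Visit 5.
      At 24: no right child.
      Visit 24.
    At 19: go right to 32.
      At 32: no left child.
      At 32: go right to 20.
        20 is a leaf — visit 20.
      Visit 32.
    Visit 19.
  Visit 7.
At 23: go right to 29.
  At 29: go left to 34.
    34 is a leaf — visit 34.
  At 29: go right to 11.
    At 11: no left child.
    At 11: go right to 21.
      21 is a leaf — visit 21.
    Visit 11.
  Visit 29.
Visit 23.
Full post-order sequence: 33, 18, 25, 38, 12, 5, 24, 20, 32, 19, 7, 34, 21, 11, 29, 23.

24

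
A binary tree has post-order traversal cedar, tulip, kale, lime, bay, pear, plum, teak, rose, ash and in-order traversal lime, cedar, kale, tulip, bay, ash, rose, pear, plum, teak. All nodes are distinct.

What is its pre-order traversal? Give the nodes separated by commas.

The last element of post-order is the root; it splits in-order into left and right subtrees.
Root ash: left subtree has 5 nodes {lime, cedar, kale, tulip, bay}, right has 4 {rose, pear, plum, teak}.
  Root bay: left subtree has 4 nodes {lime, cedar, kale, tulip}, right has 0 { }.
    Root lime: left subtree has 0 nodes { }, right has 3 {cedar, kale, tulip}.
      Root kale: left subtree has 1 node {cedar}, right has 1 {tulip}.
  Root rose: left subtree has 0 nodes { }, right has 3 {pear, plum, teak}.
    Root teak: left subtree has 2 nodes {pear, plum}, right has 0 { }.
      Root plum: left subtree has 1 node {pear}, right has 0 { }.

ash, bay, lime, kale, cedar, tulip, rose, teak, plum, pear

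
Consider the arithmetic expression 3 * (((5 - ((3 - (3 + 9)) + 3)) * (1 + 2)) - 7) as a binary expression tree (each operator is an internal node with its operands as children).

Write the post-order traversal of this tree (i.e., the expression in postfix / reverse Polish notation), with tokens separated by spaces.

3 5 3 3 9 + - 3 + - 1 2 + * 7 - *

Post-order on an expression tree gives postfix notation: for each operator, emit left operand, right operand, then the operator.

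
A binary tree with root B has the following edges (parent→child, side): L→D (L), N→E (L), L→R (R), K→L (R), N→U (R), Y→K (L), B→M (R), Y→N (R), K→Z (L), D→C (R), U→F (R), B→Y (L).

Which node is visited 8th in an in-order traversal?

E

In-order visits the left subtree, then the node, then the right subtree.
At B: go left to Y.
  At Y: go left to K.
    At K: go left to Z.
      Z is a leaf — visit Z.
    Visit K.
    At K: go right to L.
      At L: go left to D.
        At D: no left child.
        Visit D.
        At D: go right to C.
          C is a leaf — visit C.
      Visit L.
      At L: go right to R.
        R is a leaf — visit R.
  Visit Y.
  At Y: go right to N.
    At N: go left to E.
      E is a leaf — visit E.
    Visit N.
    At N: go right to U.
      At U: no left child.
      Visit U.
      At U: go right to F.
        F is a leaf — visit F.
Visit B.
At B: go right to M.
  M is a leaf — visit M.
Full in-order sequence: Z, K, D, C, L, R, Y, E, N, U, F, B, M.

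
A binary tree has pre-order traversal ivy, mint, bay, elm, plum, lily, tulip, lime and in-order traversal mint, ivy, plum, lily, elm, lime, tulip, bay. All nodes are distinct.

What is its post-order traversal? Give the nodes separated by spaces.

The first element of pre-order is the root; it splits in-order into left and right subtrees.
Root ivy: left subtree has 1 node {mint}, right has 6 {plum, lily, elm, lime, tulip, bay}.
  Root bay: left subtree has 5 nodes {plum, lily, elm, lime, tulip}, right has 0 { }.
    Root elm: left subtree has 2 nodes {plum, lily}, right has 2 {lime, tulip}.
      Root plum: left subtree has 0 nodes { }, right has 1 {lily}.
      Root tulip: left subtree has 1 node {lime}, right has 0 { }.

mint lily plum lime tulip elm bay ivy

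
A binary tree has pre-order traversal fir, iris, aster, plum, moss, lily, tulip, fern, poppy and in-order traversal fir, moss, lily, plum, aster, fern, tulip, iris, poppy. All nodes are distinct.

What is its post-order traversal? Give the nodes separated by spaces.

The first element of pre-order is the root; it splits in-order into left and right subtrees.
Root fir: left subtree has 0 nodes { }, right has 8 {moss, lily, plum, aster, fern, tulip, iris, poppy}.
  Root iris: left subtree has 6 nodes {moss, lily, plum, aster, fern, tulip}, right has 1 {poppy}.
    Root aster: left subtree has 3 nodes {moss, lily, plum}, right has 2 {fern, tulip}.
      Root plum: left subtree has 2 nodes {moss, lily}, right has 0 { }.
        Root moss: left subtree has 0 nodes { }, right has 1 {lily}.
      Root tulip: left subtree has 1 node {fern}, right has 0 { }.

lily moss plum fern tulip aster poppy iris fir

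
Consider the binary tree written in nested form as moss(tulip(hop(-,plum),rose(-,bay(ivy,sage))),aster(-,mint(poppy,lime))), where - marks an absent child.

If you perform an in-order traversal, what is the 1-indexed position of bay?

6

In-order visits the left subtree, then the node, then the right subtree.
At moss: go left to tulip.
  At tulip: go left to hop.
    At hop: no left child.
    Visit hop.
    At hop: go right to plum.
      plum is a leaf — visit plum.
  Visit tulip.
  At tulip: go right to rose.
    At rose: no left child.
    Visit rose.
    At rose: go right to bay.
      At bay: go left to ivy.
        ivy is a leaf — visit ivy.
      Visit bay.
      At bay: go right to sage.
        sage is a leaf — visit sage.
Visit moss.
At moss: go right to aster.
  At aster: no left child.
  Visit aster.
  At aster: go right to mint.
    At mint: go left to poppy.
      poppy is a leaf — visit poppy.
    Visit mint.
    At mint: go right to lime.
      lime is a leaf — visit lime.
Full in-order sequence: hop, plum, tulip, rose, ivy, bay, sage, moss, aster, poppy, mint, lime.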